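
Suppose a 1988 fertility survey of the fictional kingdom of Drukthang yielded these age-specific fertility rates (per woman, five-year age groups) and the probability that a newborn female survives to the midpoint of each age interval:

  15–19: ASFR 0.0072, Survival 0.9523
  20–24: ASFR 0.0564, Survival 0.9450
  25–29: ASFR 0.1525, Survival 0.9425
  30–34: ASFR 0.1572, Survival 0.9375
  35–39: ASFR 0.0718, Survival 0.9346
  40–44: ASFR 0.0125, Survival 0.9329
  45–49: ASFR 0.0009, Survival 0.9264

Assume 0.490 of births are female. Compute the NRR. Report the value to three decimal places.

Proportion female at birth = 0.490.
Each age group contributes 5 × ASFR × survival:
  15–19: 5 × 0.0072 × 0.9523 = 0.03428
  20–24: 5 × 0.0564 × 0.9450 = 0.26649
  25–29: 5 × 0.1525 × 0.9425 = 0.71866
  30–34: 5 × 0.1572 × 0.9375 = 0.73688
  35–39: 5 × 0.0718 × 0.9346 = 0.33552
  40–44: 5 × 0.0125 × 0.9329 = 0.05831
  45–49: 5 × 0.0009 × 0.9264 = 0.00417
Sum = 2.15431
NRR = 0.490 × 2.15431 = 1.05561
With NRR above 1 the population is above replacement fertility.

1.056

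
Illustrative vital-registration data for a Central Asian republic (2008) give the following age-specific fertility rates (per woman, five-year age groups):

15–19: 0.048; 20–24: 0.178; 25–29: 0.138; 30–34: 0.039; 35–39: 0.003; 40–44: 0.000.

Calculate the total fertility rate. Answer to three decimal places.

2.030

Sum of ASFRs = 0.048 + 0.178 + 0.138 + 0.039 + 0.003 + 0.000 = 0.406
TFR = 5 × 0.406 = 2.03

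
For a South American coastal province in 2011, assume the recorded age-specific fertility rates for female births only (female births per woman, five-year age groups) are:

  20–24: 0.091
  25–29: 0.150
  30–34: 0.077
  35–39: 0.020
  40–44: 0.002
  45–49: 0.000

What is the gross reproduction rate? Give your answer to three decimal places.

1.700

Sum of female ASFRs = 0.091 + 0.150 + 0.077 + 0.020 + 0.002 + 0.000 = 0.340
GRR = 5 × 0.340 = 1.7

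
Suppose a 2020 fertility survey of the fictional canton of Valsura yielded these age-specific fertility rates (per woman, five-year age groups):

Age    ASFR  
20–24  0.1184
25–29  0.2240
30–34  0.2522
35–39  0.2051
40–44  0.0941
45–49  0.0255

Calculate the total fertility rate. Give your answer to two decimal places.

Sum of ASFRs = 0.1184 + 0.2240 + 0.2522 + 0.2051 + 0.0941 + 0.0255 = 0.9193
TFR = 5 × 0.9193 = 4.5965

4.60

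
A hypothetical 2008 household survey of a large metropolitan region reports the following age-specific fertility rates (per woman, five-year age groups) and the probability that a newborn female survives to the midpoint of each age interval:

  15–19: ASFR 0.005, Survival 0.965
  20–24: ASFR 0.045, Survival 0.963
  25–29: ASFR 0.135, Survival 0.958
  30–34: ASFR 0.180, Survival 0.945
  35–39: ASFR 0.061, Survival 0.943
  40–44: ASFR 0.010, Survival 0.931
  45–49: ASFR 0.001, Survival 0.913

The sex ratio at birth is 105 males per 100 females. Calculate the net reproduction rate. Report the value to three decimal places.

1.013

Proportion female at birth = 100 / (100 + 105) = 0.48780.
Survival-weighted fertility by age (5·fₓ·Sₓ):
  15–19: 5 × 0.005 × 0.965 = 0.02413
  20–24: 5 × 0.045 × 0.963 = 0.21668
  25–29: 5 × 0.135 × 0.958 = 0.64665
  30–34: 5 × 0.180 × 0.945 = 0.85050
  35–39: 5 × 0.061 × 0.943 = 0.28762
  40–44: 5 × 0.010 × 0.931 = 0.04655
  45–49: 5 × 0.001 × 0.913 = 0.00457
Sum = 2.07670
NRR = 0.48780 × 2.07670 = 1.01301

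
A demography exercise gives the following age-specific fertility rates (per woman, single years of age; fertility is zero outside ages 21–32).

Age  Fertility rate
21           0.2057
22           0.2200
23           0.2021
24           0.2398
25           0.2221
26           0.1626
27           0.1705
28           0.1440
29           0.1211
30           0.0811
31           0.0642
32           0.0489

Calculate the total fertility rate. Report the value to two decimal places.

Sum of ASFRs = 0.2057 + 0.2200 + 0.2021 + 0.2398 + 0.2221 + 0.1626 + 0.1705 + 0.1440 + 0.1211 + 0.0811 + 0.0642 + 0.0489 = 1.8821
TFR = 1.8821

1.88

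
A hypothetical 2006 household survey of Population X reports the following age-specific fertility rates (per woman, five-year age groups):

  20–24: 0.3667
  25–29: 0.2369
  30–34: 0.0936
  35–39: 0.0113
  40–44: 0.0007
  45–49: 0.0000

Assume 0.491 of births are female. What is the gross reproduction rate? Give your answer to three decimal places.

Proportion female at birth = 0.491.
Sum of ASFRs = 0.3667 + 0.2369 + 0.0936 + 0.0113 + 0.0007 + 0.0000 = 0.7092
TFR = 5 × 0.7092 = 3.546
GRR = 0.491 × 3.546 = 1.74109

1.741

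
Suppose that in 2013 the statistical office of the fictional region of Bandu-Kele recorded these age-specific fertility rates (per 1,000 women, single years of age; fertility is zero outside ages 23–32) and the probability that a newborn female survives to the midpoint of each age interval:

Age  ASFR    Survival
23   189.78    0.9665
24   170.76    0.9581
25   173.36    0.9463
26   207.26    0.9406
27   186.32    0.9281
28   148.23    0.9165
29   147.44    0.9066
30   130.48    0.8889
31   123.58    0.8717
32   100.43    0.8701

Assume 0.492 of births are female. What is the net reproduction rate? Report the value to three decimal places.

0.718

Proportion female at birth = 0.492.
Each age group contributes 1 × ASFR × survival:
  23: 1 × 189.78/1000 × 0.9665 = 0.18342
  24: 1 × 170.76/1000 × 0.9581 = 0.16361
  25: 1 × 173.36/1000 × 0.9463 = 0.16405
  26: 1 × 207.26/1000 × 0.9406 = 0.19495
  27: 1 × 186.32/1000 × 0.9281 = 0.17292
  28: 1 × 148.23/1000 × 0.9165 = 0.13585
  29: 1 × 147.44/1000 × 0.9066 = 0.13367
  30: 1 × 130.48/1000 × 0.8889 = 0.11598
  31: 1 × 123.58/1000 × 0.8717 = 0.10772
  32: 1 × 100.43/1000 × 0.8701 = 0.08738
Sum = 1.45955
NRR = 0.492 × 1.45955 = 0.71810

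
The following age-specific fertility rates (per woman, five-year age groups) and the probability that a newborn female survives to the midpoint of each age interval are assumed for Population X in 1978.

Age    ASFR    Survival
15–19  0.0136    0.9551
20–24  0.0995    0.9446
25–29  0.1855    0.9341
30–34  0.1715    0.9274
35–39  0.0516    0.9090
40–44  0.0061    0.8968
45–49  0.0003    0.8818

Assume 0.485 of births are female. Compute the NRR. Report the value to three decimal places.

1.193

Proportion female at birth = 0.485.
Per-age-group product (5 × ASFR × survival probability):
  15–19: 5 × 0.0136 × 0.9551 = 0.06495
  20–24: 5 × 0.0995 × 0.9446 = 0.46994
  25–29: 5 × 0.1855 × 0.9341 = 0.86638
  30–34: 5 × 0.1715 × 0.9274 = 0.79525
  35–39: 5 × 0.0516 × 0.9090 = 0.23452
  40–44: 5 × 0.0061 × 0.8968 = 0.02735
  45–49: 5 × 0.0003 × 0.8818 = 0.00132
Sum = 2.45971
NRR = 0.485 × 2.45971 = 1.19296
NRR > 1, so each generation more than replaces itself.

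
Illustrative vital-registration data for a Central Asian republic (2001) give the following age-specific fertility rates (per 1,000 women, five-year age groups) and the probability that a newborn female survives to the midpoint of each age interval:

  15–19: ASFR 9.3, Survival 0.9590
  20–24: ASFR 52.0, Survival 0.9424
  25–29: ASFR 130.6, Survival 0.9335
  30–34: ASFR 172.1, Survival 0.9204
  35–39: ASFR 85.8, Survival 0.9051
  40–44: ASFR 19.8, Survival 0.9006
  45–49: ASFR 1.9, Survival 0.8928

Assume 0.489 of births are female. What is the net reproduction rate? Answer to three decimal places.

1.065

Proportion female at birth = 0.489.
Each age group contributes 5 × ASFR × survival:
  15–19: 5 × 9.3/1000 × 0.9590 = 0.04459
  20–24: 5 × 52.0/1000 × 0.9424 = 0.24502
  25–29: 5 × 130.6/1000 × 0.9335 = 0.60958
  30–34: 5 × 172.1/1000 × 0.9204 = 0.79200
  35–39: 5 × 85.8/1000 × 0.9051 = 0.38829
  40–44: 5 × 19.8/1000 × 0.9006 = 0.08916
  45–49: 5 × 1.9/1000 × 0.8928 = 0.00848
Sum = 2.17712
NRR = 0.489 × 2.17712 = 1.06461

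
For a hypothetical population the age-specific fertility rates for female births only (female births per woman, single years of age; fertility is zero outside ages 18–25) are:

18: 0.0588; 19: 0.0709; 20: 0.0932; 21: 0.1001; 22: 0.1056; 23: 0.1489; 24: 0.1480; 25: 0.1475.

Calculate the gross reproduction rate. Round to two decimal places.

0.87

Sum of female ASFRs = 0.0588 + 0.0709 + 0.0932 + 0.1001 + 0.1056 + 0.1489 + 0.1480 + 0.1475 = 0.8730
GRR = 0.873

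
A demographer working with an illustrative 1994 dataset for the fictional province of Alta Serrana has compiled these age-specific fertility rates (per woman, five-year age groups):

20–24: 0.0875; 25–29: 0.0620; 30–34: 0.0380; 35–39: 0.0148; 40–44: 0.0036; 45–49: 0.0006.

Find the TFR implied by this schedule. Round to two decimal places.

1.03

Sum of ASFRs = 0.0875 + 0.0620 + 0.0380 + 0.0148 + 0.0036 + 0.0006 = 0.2065
TFR = 5 × 0.2065 = 1.0325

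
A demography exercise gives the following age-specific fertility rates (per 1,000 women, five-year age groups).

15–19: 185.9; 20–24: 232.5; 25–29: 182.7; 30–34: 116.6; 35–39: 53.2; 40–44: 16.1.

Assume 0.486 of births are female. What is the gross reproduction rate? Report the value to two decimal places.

1.91

Proportion female at birth = 0.486.
Sum of ASFRs = 185.9 + 232.5 + 182.7 + 116.6 + 53.2 + 16.1 = 787.0
TFR = 5 × 787.0 / 1000 = 3.935
GRR = 0.486 × 3.935 = 1.91241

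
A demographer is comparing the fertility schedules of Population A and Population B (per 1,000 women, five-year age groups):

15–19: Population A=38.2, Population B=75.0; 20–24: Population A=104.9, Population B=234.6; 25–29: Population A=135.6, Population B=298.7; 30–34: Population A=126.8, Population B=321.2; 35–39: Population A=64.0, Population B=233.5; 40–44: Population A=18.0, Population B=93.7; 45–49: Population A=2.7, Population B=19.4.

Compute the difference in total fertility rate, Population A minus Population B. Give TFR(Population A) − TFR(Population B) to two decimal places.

Population A:
  Sum of ASFRs = 38.2 + 104.9 + 135.6 + 126.8 + 64.0 + 18.0 + 2.7 = 490.2
  TFR = 5 × 490.2 / 1000 = 2.451
Population B:
  Sum of ASFRs = 75.0 + 234.6 + 298.7 + 321.2 + 233.5 + 93.7 + 19.4 = 1276.1
  TFR = 5 × 1276.1 / 1000 = 6.3805
Difference = 2.451 − 6.3805 = -3.9295

-3.93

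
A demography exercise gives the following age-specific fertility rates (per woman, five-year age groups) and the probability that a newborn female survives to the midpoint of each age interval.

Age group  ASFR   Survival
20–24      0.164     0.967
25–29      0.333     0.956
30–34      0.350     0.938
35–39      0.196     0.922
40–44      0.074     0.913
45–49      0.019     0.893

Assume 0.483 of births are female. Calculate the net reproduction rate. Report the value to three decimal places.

Proportion female at birth = 0.483.
Per-age-group product (5 × ASFR × survival probability):
  20–24: 5 × 0.164 × 0.967 = 0.79294
  25–29: 5 × 0.333 × 0.956 = 1.59174
  30–34: 5 × 0.350 × 0.938 = 1.64150
  35–39: 5 × 0.196 × 0.922 = 0.90356
  40–44: 5 × 0.074 × 0.913 = 0.33781
  45–49: 5 × 0.019 × 0.893 = 0.08484
Sum = 5.35239
NRR = 0.483 × 5.35239 = 2.58520
With NRR above 1 the population is above replacement fertility.

2.585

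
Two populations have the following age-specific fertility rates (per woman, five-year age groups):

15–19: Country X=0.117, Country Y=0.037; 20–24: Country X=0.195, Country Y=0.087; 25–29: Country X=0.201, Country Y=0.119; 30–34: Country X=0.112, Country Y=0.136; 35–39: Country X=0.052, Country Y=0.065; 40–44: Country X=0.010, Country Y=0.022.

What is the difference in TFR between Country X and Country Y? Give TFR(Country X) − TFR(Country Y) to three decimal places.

Country X:
  Sum of ASFRs = 0.117 + 0.195 + 0.201 + 0.112 + 0.052 + 0.010 = 0.687
  TFR = 5 × 0.687 = 3.435
Country Y:
  Sum of ASFRs = 0.037 + 0.087 + 0.119 + 0.136 + 0.065 + 0.022 = 0.466
  TFR = 5 × 0.466 = 2.33
Difference = 3.435 − 2.33 = 1.105

1.105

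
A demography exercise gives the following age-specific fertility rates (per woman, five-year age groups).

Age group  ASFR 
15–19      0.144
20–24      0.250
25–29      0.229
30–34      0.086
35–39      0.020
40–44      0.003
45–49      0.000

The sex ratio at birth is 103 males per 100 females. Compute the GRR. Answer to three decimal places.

1.803

Proportion female at birth = 100 / (100 + 103) = 0.49261.
Sum of ASFRs = 0.144 + 0.250 + 0.229 + 0.086 + 0.020 + 0.003 + 0.000 = 0.732
TFR = 5 × 0.732 = 3.66
GRR = 0.49261 × 3.66 = 1.80295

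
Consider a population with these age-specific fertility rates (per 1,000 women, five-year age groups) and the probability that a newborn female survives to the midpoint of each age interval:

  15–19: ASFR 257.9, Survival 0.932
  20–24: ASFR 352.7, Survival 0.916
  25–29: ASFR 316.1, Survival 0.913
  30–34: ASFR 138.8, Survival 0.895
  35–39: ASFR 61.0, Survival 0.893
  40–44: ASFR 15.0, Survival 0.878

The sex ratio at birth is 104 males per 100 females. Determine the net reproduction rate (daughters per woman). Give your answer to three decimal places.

Proportion female at birth = 100 / (100 + 104) = 0.49020.
Each age group contributes 5 × ASFR × survival:
  15–19: 5 × 257.9/1000 × 0.932 = 1.20181
  20–24: 5 × 352.7/1000 × 0.916 = 1.61537
  25–29: 5 × 316.1/1000 × 0.913 = 1.44300
  30–34: 5 × 138.8/1000 × 0.895 = 0.62113
  35–39: 5 × 61.0/1000 × 0.893 = 0.27237
  40–44: 5 × 15.0/1000 × 0.878 = 0.06585
Sum = 5.21953
NRR = 0.49020 × 5.21953 = 2.55861

2.559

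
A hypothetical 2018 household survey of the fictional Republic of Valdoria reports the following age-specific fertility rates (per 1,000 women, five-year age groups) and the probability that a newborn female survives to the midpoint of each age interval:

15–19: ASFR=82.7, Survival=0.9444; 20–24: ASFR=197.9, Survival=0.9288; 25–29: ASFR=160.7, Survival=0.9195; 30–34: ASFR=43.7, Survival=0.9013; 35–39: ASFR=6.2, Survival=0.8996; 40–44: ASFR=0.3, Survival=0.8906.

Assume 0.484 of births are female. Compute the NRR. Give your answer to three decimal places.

1.101

Proportion female at birth = 0.484.
Per-age-group product (5 × ASFR × survival probability):
  15–19: 5 × 82.7/1000 × 0.9444 = 0.39051
  20–24: 5 × 197.9/1000 × 0.9288 = 0.91905
  25–29: 5 × 160.7/1000 × 0.9195 = 0.73882
  30–34: 5 × 43.7/1000 × 0.9013 = 0.19693
  35–39: 5 × 6.2/1000 × 0.8996 = 0.02789
  40–44: 5 × 0.3/1000 × 0.8906 = 0.00134
Sum = 2.27454
NRR = 0.484 × 2.27454 = 1.10088
With NRR above 1 the population is above replacement fertility.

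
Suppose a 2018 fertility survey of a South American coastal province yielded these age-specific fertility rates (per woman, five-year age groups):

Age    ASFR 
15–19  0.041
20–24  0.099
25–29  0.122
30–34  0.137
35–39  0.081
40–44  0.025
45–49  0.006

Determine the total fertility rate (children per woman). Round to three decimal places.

2.555

Sum of ASFRs = 0.041 + 0.099 + 0.122 + 0.137 + 0.081 + 0.025 + 0.006 = 0.511
TFR = 5 × 0.511 = 2.555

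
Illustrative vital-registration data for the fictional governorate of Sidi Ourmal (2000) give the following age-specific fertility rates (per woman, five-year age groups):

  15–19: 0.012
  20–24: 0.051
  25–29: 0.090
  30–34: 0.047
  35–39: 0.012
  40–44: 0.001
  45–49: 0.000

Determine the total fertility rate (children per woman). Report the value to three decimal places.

Sum of ASFRs = 0.012 + 0.051 + 0.090 + 0.047 + 0.012 + 0.001 + 0.000 = 0.213
TFR = 5 × 0.213 = 1.065

1.065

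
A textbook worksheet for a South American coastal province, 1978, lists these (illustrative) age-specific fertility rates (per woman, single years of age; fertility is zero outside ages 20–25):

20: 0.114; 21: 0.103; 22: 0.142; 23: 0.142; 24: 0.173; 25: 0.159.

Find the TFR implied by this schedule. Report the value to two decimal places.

0.83

Sum of ASFRs = 0.114 + 0.103 + 0.142 + 0.142 + 0.173 + 0.159 = 0.833
TFR = 0.833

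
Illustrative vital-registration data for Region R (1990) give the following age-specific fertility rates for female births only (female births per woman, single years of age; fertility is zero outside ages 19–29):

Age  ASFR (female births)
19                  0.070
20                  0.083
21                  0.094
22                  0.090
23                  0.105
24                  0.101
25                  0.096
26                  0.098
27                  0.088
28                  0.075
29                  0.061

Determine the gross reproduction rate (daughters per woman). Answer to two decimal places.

0.96

Sum of female ASFRs = 0.070 + 0.083 + 0.094 + 0.090 + 0.105 + 0.101 + 0.096 + 0.098 + 0.088 + 0.075 + 0.061 = 0.961
GRR = 0.961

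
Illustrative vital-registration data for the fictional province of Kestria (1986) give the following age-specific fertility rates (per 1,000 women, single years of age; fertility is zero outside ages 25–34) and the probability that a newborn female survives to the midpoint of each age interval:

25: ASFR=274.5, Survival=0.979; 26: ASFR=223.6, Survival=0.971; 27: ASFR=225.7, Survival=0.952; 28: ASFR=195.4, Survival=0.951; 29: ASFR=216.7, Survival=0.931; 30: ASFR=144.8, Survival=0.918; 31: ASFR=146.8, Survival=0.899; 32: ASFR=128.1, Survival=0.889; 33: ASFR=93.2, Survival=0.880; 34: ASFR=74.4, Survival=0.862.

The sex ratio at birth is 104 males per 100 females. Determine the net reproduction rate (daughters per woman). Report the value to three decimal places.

0.791

Proportion female at birth = 100 / (100 + 104) = 0.49020.
Per-age-group product (1 × ASFR × survival probability):
  25: 1 × 274.5/1000 × 0.979 = 0.26874
  26: 1 × 223.6/1000 × 0.971 = 0.21712
  27: 1 × 225.7/1000 × 0.952 = 0.21487
  28: 1 × 195.4/1000 × 0.951 = 0.18583
  29: 1 × 216.7/1000 × 0.931 = 0.20175
  30: 1 × 144.8/1000 × 0.918 = 0.13293
  31: 1 × 146.8/1000 × 0.899 = 0.13197
  32: 1 × 128.1/1000 × 0.889 = 0.11388
  33: 1 × 93.2/1000 × 0.880 = 0.08202
  34: 1 × 74.4/1000 × 0.862 = 0.06413
Sum = 1.61324
NRR = 0.49020 × 1.61324 = 0.79081
With NRR below 1 the population is below replacement fertility.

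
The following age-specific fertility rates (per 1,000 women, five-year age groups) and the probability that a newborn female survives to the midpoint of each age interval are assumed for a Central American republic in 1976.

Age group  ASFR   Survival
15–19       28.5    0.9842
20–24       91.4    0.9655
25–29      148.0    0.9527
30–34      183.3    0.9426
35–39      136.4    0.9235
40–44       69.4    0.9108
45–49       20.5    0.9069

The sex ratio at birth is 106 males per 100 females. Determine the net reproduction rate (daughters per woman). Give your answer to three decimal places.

Proportion female at birth = 100 / (100 + 106) = 0.48544.
Weighting each age-specific rate by interval width and survival:
  15–19: 5 × 28.5/1000 × 0.9842 = 0.14025
  20–24: 5 × 91.4/1000 × 0.9655 = 0.44123
  25–29: 5 × 148.0/1000 × 0.9527 = 0.70500
  30–34: 5 × 183.3/1000 × 0.9426 = 0.86389
  35–39: 5 × 136.4/1000 × 0.9235 = 0.62983
  40–44: 5 × 69.4/1000 × 0.9108 = 0.31605
  45–49: 5 × 20.5/1000 × 0.9069 = 0.09296
Sum = 3.18921
NRR = 0.48544 × 3.18921 = 1.54817
With NRR above 1 the population is above replacement fertility.

1.548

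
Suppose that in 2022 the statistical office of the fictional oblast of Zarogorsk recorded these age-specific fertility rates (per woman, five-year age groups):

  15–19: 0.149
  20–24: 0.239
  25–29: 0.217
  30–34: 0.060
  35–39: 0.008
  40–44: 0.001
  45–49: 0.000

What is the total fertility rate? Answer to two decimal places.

Sum of ASFRs = 0.149 + 0.239 + 0.217 + 0.060 + 0.008 + 0.001 + 0.000 = 0.674
TFR = 5 × 0.674 = 3.37

3.37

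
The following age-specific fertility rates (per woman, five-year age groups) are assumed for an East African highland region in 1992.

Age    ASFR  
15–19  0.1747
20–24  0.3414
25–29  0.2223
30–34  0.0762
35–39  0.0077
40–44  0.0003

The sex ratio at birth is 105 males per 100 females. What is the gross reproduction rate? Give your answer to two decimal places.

2.01

Proportion female at birth = 100 / (100 + 105) = 0.48780.
Sum of ASFRs = 0.1747 + 0.3414 + 0.2223 + 0.0762 + 0.0077 + 0.0003 = 0.8226
TFR = 5 × 0.8226 = 4.113
GRR = 0.48780 × 4.113 = 2.00632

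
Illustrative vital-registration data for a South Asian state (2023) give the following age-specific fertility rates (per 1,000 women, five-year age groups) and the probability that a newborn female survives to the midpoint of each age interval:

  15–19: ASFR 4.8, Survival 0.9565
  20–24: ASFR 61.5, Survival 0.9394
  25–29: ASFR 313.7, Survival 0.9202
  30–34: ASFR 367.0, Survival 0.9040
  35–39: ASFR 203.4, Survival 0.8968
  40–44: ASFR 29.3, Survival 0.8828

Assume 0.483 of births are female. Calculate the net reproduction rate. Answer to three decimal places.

2.152

Proportion female at birth = 0.483.
Weighting each age-specific rate by interval width and survival:
  15–19: 5 × 4.8/1000 × 0.9565 = 0.02296
  20–24: 5 × 61.5/1000 × 0.9394 = 0.28887
  25–29: 5 × 313.7/1000 × 0.9202 = 1.44333
  30–34: 5 × 367.0/1000 × 0.9040 = 1.65884
  35–39: 5 × 203.4/1000 × 0.8968 = 0.91205
  40–44: 5 × 29.3/1000 × 0.8828 = 0.12933
Sum = 4.45538
NRR = 0.483 × 4.45538 = 2.15195
An NRR exceeding 1 indicates intrinsic growth under these rates.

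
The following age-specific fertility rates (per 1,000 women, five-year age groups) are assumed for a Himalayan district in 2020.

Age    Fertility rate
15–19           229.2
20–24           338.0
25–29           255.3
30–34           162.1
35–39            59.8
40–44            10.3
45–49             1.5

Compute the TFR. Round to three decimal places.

Sum of ASFRs = 229.2 + 338.0 + 255.3 + 162.1 + 59.8 + 10.3 + 1.5 = 1056.2
TFR = 5 × 1056.2 / 1000 = 5.281

5.281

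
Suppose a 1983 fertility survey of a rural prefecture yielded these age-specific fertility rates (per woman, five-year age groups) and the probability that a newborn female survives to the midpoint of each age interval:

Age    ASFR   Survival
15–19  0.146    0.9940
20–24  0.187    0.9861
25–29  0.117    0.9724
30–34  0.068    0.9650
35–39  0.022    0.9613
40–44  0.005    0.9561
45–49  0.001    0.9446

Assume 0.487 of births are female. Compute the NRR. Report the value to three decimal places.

1.305

Proportion female at birth = 0.487.
Weighting each age-specific rate by interval width and survival:
  15–19: 5 × 0.146 × 0.9940 = 0.72562
  20–24: 5 × 0.187 × 0.9861 = 0.92200
  25–29: 5 × 0.117 × 0.9724 = 0.56885
  30–34: 5 × 0.068 × 0.9650 = 0.32810
  35–39: 5 × 0.022 × 0.9613 = 0.10574
  40–44: 5 × 0.005 × 0.9561 = 0.02390
  45–49: 5 × 0.001 × 0.9446 = 0.00472
Sum = 2.67893
NRR = 0.487 × 2.67893 = 1.30464
With NRR above 1 the population is above replacement fertility.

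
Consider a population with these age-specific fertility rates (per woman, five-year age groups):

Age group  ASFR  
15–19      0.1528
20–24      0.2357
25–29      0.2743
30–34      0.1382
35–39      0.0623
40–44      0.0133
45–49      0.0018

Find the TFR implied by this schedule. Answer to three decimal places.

Sum of ASFRs = 0.1528 + 0.2357 + 0.2743 + 0.1382 + 0.0623 + 0.0133 + 0.0018 = 0.8784
TFR = 5 × 0.8784 = 4.392

4.392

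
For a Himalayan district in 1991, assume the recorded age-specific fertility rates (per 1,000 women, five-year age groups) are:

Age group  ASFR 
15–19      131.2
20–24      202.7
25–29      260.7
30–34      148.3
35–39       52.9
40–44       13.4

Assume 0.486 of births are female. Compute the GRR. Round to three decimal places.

1.966

Proportion female at birth = 0.486.
Sum of ASFRs = 131.2 + 202.7 + 260.7 + 148.3 + 52.9 + 13.4 = 809.2
TFR = 5 × 809.2 / 1000 = 4.046
GRR = 0.486 × 4.046 = 1.96636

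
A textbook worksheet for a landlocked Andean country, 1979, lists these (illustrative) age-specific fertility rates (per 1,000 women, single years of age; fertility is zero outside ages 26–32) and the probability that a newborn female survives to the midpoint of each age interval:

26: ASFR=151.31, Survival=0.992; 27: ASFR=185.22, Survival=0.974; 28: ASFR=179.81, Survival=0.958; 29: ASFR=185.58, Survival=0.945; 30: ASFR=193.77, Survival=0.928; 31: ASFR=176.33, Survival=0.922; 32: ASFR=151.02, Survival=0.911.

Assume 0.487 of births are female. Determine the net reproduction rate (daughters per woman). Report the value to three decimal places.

Proportion female at birth = 0.487.
Survival-weighted fertility by age (1·fₓ·Sₓ):
  26: 1 × 151.31/1000 × 0.992 = 0.15010
  27: 1 × 185.22/1000 × 0.974 = 0.18040
  28: 1 × 179.81/1000 × 0.958 = 0.17226
  29: 1 × 185.58/1000 × 0.945 = 0.17537
  30: 1 × 193.77/1000 × 0.928 = 0.17982
  31: 1 × 176.33/1000 × 0.922 = 0.16258
  32: 1 × 151.02/1000 × 0.911 = 0.13758
Sum = 1.15811
NRR = 0.487 × 1.15811 = 0.56400

0.564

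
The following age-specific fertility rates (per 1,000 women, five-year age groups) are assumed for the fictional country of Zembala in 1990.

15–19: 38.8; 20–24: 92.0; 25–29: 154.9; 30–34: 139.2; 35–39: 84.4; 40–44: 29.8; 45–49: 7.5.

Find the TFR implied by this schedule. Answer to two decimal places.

Sum of ASFRs = 38.8 + 92.0 + 154.9 + 139.2 + 84.4 + 29.8 + 7.5 = 546.6
TFR = 5 × 546.6 / 1000 = 2.733

2.73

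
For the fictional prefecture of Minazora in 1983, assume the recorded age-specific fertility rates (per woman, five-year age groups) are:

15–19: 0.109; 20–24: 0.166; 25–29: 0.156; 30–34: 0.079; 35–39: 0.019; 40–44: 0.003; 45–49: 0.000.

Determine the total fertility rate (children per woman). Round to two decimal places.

2.66

Sum of ASFRs = 0.109 + 0.166 + 0.156 + 0.079 + 0.019 + 0.003 + 0.000 = 0.532
TFR = 5 × 0.532 = 2.66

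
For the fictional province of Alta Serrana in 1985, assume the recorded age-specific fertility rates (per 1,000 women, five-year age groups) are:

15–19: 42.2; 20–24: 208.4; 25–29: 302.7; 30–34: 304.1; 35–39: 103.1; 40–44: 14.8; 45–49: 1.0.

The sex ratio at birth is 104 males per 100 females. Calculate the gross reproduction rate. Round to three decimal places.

Proportion female at birth = 100 / (100 + 104) = 0.49020.
Sum of ASFRs = 42.2 + 208.4 + 302.7 + 304.1 + 103.1 + 14.8 + 1.0 = 976.3
TFR = 5 × 976.3 / 1000 = 4.8815
GRR = 0.49020 × 4.8815 = 2.39291

2.393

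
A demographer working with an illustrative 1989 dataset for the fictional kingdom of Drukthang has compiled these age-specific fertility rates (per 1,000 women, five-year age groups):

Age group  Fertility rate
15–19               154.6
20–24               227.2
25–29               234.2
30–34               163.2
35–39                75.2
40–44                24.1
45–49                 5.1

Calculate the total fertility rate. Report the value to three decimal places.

4.418

Sum of ASFRs = 154.6 + 227.2 + 234.2 + 163.2 + 75.2 + 24.1 + 5.1 = 883.6
TFR = 5 × 883.6 / 1000 = 4.418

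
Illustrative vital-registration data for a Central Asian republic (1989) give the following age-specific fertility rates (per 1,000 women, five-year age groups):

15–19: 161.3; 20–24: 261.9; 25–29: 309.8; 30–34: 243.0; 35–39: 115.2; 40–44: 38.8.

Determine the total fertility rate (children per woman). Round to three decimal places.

5.650

Sum of ASFRs = 161.3 + 261.9 + 309.8 + 243.0 + 115.2 + 38.8 = 1130.0
TFR = 5 × 1130.0 / 1000 = 5.65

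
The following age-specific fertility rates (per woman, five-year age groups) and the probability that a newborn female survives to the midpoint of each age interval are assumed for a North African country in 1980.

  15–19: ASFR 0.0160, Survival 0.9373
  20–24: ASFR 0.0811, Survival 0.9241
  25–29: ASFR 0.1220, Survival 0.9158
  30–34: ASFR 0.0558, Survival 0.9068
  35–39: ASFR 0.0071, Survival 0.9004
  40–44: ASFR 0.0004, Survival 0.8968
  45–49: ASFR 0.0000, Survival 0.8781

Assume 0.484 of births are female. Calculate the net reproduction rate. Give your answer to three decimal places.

0.627

Proportion female at birth = 0.484.
Each age group contributes 5 × ASFR × survival:
  15–19: 5 × 0.0160 × 0.9373 = 0.07498
  20–24: 5 × 0.0811 × 0.9241 = 0.37472
  25–29: 5 × 0.1220 × 0.9158 = 0.55864
  30–34: 5 × 0.0558 × 0.9068 = 0.25300
  35–39: 5 × 0.0071 × 0.9004 = 0.03196
  40–44: 5 × 0.0004 × 0.8968 = 0.00179
  45–49: 5 × 0.0000 × 0.8781 = 0.00000
Sum = 1.29509
NRR = 0.484 × 1.29509 = 0.62682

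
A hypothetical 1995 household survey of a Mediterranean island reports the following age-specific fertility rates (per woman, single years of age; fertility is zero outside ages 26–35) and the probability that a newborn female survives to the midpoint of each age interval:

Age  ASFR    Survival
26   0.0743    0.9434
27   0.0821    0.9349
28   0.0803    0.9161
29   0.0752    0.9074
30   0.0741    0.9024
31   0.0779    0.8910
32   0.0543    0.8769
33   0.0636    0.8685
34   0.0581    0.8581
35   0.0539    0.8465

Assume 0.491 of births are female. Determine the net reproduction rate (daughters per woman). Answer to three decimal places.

0.306

Proportion female at birth = 0.491.
Each age group contributes 1 × ASFR × survival:
  26: 1 × 0.0743 × 0.9434 = 0.07009
  27: 1 × 0.0821 × 0.9349 = 0.07676
  28: 1 × 0.0803 × 0.9161 = 0.07356
  29: 1 × 0.0752 × 0.9074 = 0.06824
  30: 1 × 0.0741 × 0.9024 = 0.06687
  31: 1 × 0.0779 × 0.8910 = 0.06941
  32: 1 × 0.0543 × 0.8769 = 0.04762
  33: 1 × 0.0636 × 0.8685 = 0.05524
  34: 1 × 0.0581 × 0.8581 = 0.04986
  35: 1 × 0.0539 × 0.8465 = 0.04563
Sum = 0.62328
NRR = 0.491 × 0.62328 = 0.30603
NRR < 1, so the cohort does not fully replace itself.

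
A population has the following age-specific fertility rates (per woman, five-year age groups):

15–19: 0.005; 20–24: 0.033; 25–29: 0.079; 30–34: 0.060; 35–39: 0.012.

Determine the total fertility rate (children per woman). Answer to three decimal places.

Sum of ASFRs = 0.005 + 0.033 + 0.079 + 0.060 + 0.012 = 0.189
TFR = 5 × 0.189 = 0.945

0.945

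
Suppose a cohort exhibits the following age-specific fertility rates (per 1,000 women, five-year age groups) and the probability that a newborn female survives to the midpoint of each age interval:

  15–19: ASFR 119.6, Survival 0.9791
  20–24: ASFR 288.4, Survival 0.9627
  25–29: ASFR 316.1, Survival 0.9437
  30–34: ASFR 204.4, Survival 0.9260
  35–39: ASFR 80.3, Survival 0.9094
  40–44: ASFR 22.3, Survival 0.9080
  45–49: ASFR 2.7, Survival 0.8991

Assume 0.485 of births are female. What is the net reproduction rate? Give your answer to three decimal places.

Proportion female at birth = 0.485.
Survival-weighted fertility by age (5·fₓ·Sₓ):
  15–19: 5 × 119.6/1000 × 0.9791 = 0.58550
  20–24: 5 × 288.4/1000 × 0.9627 = 1.38821
  25–29: 5 × 316.1/1000 × 0.9437 = 1.49152
  30–34: 5 × 204.4/1000 × 0.9260 = 0.94637
  35–39: 5 × 80.3/1000 × 0.9094 = 0.36512
  40–44: 5 × 22.3/1000 × 0.9080 = 0.10124
  45–49: 5 × 2.7/1000 × 0.8991 = 0.01214
Sum = 4.89010
NRR = 0.485 × 4.89010 = 2.37170
With NRR above 1 the population is above replacement fertility.

2.372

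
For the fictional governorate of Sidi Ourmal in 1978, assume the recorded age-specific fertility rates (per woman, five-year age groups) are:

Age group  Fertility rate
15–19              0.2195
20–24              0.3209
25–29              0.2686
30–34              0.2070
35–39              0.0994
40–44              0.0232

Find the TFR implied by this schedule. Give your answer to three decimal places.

5.693

Sum of ASFRs = 0.2195 + 0.3209 + 0.2686 + 0.2070 + 0.0994 + 0.0232 = 1.1386
TFR = 5 × 1.1386 = 5.693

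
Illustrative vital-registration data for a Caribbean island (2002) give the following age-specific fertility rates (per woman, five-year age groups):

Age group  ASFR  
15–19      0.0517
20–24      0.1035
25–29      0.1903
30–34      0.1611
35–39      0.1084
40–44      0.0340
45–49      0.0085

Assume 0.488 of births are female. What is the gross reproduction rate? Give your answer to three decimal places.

1.604

Proportion female at birth = 0.488.
Sum of ASFRs = 0.0517 + 0.1035 + 0.1903 + 0.1611 + 0.1084 + 0.0340 + 0.0085 = 0.6575
TFR = 5 × 0.6575 = 3.2875
GRR = 0.488 × 3.2875 = 1.60430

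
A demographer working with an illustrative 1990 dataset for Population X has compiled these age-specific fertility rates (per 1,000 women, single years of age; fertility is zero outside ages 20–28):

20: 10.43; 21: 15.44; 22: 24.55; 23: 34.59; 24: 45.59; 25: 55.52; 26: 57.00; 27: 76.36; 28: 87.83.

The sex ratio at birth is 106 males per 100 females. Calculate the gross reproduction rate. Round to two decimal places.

0.20

Proportion female at birth = 100 / (100 + 106) = 0.48544.
Sum of ASFRs = 10.43 + 15.44 + 24.55 + 34.59 + 45.59 + 55.52 + 57.00 + 76.36 + 87.83 = 407.31
TFR = 407.31 / 1000 = 0.40731
GRR = 0.48544 × 0.40731 = 0.19772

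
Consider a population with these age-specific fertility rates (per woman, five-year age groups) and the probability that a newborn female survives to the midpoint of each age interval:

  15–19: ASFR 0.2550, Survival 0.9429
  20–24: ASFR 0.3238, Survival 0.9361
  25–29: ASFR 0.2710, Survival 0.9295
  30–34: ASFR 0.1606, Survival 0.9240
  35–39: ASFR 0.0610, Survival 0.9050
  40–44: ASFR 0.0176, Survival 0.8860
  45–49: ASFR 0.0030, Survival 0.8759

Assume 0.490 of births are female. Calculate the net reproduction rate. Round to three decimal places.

2.492

Proportion female at birth = 0.490.
Each age group contributes 5 × ASFR × survival:
  15–19: 5 × 0.2550 × 0.9429 = 1.20220
  20–24: 5 × 0.3238 × 0.9361 = 1.51555
  25–29: 5 × 0.2710 × 0.9295 = 1.25947
  30–34: 5 × 0.1606 × 0.9240 = 0.74197
  35–39: 5 × 0.0610 × 0.9050 = 0.27603
  40–44: 5 × 0.0176 × 0.8860 = 0.07797
  45–49: 5 × 0.0030 × 0.8759 = 0.01314
Sum = 5.08633
NRR = 0.490 × 5.08633 = 2.49230
NRR > 1, so each generation more than replaces itself.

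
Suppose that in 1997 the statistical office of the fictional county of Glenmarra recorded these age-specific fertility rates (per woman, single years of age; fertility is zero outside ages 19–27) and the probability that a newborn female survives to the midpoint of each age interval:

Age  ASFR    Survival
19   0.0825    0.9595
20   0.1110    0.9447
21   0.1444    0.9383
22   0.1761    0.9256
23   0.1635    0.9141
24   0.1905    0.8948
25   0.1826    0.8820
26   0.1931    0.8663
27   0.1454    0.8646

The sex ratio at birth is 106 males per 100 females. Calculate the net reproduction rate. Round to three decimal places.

0.610

Proportion female at birth = 100 / (100 + 106) = 0.48544.
Each age group contributes 1 × ASFR × survival:
  19: 1 × 0.0825 × 0.9595 = 0.07916
  20: 1 × 0.1110 × 0.9447 = 0.10486
  21: 1 × 0.1444 × 0.9383 = 0.13549
  22: 1 × 0.1761 × 0.9256 = 0.16300
  23: 1 × 0.1635 × 0.9141 = 0.14946
  24: 1 × 0.1905 × 0.8948 = 0.17046
  25: 1 × 0.1826 × 0.8820 = 0.16105
  26: 1 × 0.1931 × 0.8663 = 0.16728
  27: 1 × 0.1454 × 0.8646 = 0.12571
Sum = 1.25647
NRR = 0.48544 × 1.25647 = 0.60994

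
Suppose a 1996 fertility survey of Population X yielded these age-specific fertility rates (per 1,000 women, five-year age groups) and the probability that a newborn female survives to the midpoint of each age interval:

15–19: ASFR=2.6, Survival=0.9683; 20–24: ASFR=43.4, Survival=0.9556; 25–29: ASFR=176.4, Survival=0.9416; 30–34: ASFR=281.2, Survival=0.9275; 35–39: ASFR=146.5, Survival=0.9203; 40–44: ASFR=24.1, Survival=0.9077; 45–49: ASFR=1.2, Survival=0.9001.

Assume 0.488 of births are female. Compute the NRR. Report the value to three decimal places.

Proportion female at birth = 0.488.
Survival-weighted fertility by age (5·fₓ·Sₓ):
  15–19: 5 × 2.6/1000 × 0.9683 = 0.01259
  20–24: 5 × 43.4/1000 × 0.9556 = 0.20737
  25–29: 5 × 176.4/1000 × 0.9416 = 0.83049
  30–34: 5 × 281.2/1000 × 0.9275 = 1.30407
  35–39: 5 × 146.5/1000 × 0.9203 = 0.67412
  40–44: 5 × 24.1/1000 × 0.9077 = 0.10938
  45–49: 5 × 1.2/1000 × 0.9001 = 0.00540
Sum = 3.14342
NRR = 0.488 × 3.14342 = 1.53399
NRR > 1, so each generation more than replaces itself.

1.534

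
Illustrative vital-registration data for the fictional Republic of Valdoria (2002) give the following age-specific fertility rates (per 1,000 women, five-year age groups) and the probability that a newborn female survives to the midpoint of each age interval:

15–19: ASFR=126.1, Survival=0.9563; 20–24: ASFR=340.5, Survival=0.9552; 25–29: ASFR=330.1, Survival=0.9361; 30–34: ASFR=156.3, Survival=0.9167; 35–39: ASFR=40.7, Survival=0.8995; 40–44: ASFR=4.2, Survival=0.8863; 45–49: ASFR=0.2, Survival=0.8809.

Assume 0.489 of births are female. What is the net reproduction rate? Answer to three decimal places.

2.295

Proportion female at birth = 0.489.
Weighting each age-specific rate by interval width and survival:
  15–19: 5 × 126.1/1000 × 0.9563 = 0.60295
  20–24: 5 × 340.5/1000 × 0.9552 = 1.62623
  25–29: 5 × 330.1/1000 × 0.9361 = 1.54503
  30–34: 5 × 156.3/1000 × 0.9167 = 0.71640
  35–39: 5 × 40.7/1000 × 0.8995 = 0.18305
  40–44: 5 × 4.2/1000 × 0.8863 = 0.01861
  45–49: 5 × 0.2/1000 × 0.8809 = 0.00088
Sum = 4.69315
NRR = 0.489 × 4.69315 = 2.29495
NRR > 1, so each generation more than replaces itself.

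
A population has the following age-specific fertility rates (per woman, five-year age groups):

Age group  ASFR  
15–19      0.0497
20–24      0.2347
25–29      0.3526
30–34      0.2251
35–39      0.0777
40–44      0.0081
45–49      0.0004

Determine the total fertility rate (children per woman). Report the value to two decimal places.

4.74

Sum of ASFRs = 0.0497 + 0.2347 + 0.3526 + 0.2251 + 0.0777 + 0.0081 + 0.0004 = 0.9483
TFR = 5 × 0.9483 = 4.7415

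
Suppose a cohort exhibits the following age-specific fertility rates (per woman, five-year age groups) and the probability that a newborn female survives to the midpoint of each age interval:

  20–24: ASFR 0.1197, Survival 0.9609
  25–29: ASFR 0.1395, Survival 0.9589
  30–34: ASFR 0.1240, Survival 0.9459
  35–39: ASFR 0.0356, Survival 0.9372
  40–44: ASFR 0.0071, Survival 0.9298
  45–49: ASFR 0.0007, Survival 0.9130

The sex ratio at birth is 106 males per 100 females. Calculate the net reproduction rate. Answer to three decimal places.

0.987

Proportion female at birth = 100 / (100 + 106) = 0.48544.
Each age group contributes 5 × ASFR × survival:
  20–24: 5 × 0.1197 × 0.9609 = 0.57510
  25–29: 5 × 0.1395 × 0.9589 = 0.66883
  30–34: 5 × 0.1240 × 0.9459 = 0.58646
  35–39: 5 × 0.0356 × 0.9372 = 0.16682
  40–44: 5 × 0.0071 × 0.9298 = 0.03301
  45–49: 5 × 0.0007 × 0.9130 = 0.00320
Sum = 2.03342
NRR = 0.48544 × 2.03342 = 0.98710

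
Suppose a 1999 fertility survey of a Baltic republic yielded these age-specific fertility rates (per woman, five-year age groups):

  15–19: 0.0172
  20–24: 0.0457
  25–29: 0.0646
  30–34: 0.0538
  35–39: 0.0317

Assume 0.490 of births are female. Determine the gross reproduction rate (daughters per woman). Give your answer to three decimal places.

0.522

Proportion female at birth = 0.490.
Sum of ASFRs = 0.0172 + 0.0457 + 0.0646 + 0.0538 + 0.0317 = 0.2130
TFR = 5 × 0.2130 = 1.065
GRR = 0.490 × 1.065 = 0.52185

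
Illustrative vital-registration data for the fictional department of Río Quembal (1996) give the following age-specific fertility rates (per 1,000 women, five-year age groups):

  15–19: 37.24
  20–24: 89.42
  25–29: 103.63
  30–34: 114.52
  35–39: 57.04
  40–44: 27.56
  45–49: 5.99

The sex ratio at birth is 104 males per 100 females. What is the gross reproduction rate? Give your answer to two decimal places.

Proportion female at birth = 100 / (100 + 104) = 0.49020.
Sum of ASFRs = 37.24 + 89.42 + 103.63 + 114.52 + 57.04 + 27.56 + 5.99 = 435.40
TFR = 5 × 435.40 / 1000 = 2.177
GRR = 0.49020 × 2.177 = 1.06717

1.07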